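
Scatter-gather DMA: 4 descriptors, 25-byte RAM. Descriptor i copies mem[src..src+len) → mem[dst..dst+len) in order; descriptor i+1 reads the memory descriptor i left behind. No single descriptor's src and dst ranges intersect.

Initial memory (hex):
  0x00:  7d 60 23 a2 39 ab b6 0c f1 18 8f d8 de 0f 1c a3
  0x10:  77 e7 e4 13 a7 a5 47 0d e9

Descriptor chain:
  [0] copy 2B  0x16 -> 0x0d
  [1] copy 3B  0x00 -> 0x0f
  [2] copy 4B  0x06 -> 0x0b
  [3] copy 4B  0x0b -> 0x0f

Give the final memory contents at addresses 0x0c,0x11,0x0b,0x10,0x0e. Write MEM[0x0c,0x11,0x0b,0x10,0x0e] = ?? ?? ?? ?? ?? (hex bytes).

MEM[0x0c,0x11,0x0b,0x10,0x0e] = 0c f1 b6 0c 18

[0] 0x16->0x0d len=2 : 47 0d
[1] 0x00->0x0f len=3 : 7d 60 23
[2] 0x06->0x0b len=4 : b6 0c f1 18
[3] 0x0b->0x0f len=4 : b6 0c f1 18
query mem[0x0c]=0x0c, mem[0x11]=0xf1, mem[0x0b]=0xb6, mem[0x10]=0x0c, mem[0x0e]=0x18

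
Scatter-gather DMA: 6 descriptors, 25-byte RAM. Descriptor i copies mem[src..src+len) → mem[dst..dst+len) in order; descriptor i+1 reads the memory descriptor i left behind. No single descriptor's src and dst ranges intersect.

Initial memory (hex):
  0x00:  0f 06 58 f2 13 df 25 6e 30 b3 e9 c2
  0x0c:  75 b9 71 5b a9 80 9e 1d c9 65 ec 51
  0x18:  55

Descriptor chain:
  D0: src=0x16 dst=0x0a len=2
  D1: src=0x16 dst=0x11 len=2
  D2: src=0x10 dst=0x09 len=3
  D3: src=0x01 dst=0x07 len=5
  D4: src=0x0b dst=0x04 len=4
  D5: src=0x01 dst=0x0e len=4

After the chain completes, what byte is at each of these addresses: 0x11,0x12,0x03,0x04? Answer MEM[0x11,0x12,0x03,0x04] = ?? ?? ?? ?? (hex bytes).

MEM[0x11,0x12,0x03,0x04] = df 51 f2 df

D0: mem[0x0a..0x0b] <- [ec 51]
D1: mem[0x11..0x12] <- [ec 51]
D2: mem[0x09..0x0b] <- [a9 ec 51]
D3: mem[0x07..0x0b] <- [06 58 f2 13 df]
D4: mem[0x04..0x07] <- [df 75 b9 71]
D5: mem[0x0e..0x11] <- [06 58 f2 df]
query mem[0x11]=0xdf, mem[0x12]=0x51, mem[0x03]=0xf2, mem[0x04]=0xdf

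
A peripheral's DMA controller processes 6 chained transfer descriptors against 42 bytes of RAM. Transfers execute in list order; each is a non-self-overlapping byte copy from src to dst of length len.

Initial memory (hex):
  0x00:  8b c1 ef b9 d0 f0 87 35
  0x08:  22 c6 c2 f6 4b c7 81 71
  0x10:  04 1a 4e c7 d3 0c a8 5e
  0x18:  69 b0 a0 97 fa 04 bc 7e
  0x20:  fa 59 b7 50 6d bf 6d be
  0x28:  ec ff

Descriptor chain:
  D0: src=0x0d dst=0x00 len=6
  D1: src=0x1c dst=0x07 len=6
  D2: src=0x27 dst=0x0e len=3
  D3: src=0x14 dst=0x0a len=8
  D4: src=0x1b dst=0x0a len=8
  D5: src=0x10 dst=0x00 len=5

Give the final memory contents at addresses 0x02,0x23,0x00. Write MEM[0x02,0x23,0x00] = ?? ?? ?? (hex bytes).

MEM[0x02,0x23,0x00] = 4e 50 59

  after D0: wrote 6B at 0x00 = c78171041a4e
  after D1: wrote 6B at 0x07 = fa04bc7efa59
  after D2: wrote 3B at 0x0e = beecff
  after D3: wrote 8B at 0x0a = d30ca85e69b0a097
  after D4: wrote 8B at 0x0a = 97fa04bc7efa59b7
  after D5: wrote 5B at 0x00 = 59b74ec7d3
query mem[0x02]=0x4e, mem[0x23]=0x50, mem[0x00]=0x59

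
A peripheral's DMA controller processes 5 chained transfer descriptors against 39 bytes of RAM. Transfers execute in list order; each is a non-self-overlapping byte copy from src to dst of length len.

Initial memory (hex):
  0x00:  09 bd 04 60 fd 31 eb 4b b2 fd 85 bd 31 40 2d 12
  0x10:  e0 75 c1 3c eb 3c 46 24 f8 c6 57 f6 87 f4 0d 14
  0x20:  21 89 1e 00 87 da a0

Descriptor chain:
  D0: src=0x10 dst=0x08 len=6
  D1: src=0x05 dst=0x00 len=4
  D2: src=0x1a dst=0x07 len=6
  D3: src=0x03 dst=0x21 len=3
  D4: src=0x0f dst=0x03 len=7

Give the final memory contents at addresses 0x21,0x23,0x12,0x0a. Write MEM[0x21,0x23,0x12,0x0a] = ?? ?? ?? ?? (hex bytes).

#0 dst[0x08+6] := {0xe0,0x75,0xc1,0x3c,0xeb,0x3c}
#1 dst[0x00+4] := {0x31,0xeb,0x4b,0xe0}
#2 dst[0x07+6] := {0x57,0xf6,0x87,0xf4,0x0d,0x14}
#3 dst[0x21+3] := {0xe0,0xfd,0x31}
#4 dst[0x03+7] := {0x12,0xe0,0x75,0xc1,0x3c,0xeb,0x3c}
query mem[0x21]=0xe0, mem[0x23]=0x31, mem[0x12]=0xc1, mem[0x0a]=0xf4

MEM[0x21,0x23,0x12,0x0a] = e0 31 c1 f4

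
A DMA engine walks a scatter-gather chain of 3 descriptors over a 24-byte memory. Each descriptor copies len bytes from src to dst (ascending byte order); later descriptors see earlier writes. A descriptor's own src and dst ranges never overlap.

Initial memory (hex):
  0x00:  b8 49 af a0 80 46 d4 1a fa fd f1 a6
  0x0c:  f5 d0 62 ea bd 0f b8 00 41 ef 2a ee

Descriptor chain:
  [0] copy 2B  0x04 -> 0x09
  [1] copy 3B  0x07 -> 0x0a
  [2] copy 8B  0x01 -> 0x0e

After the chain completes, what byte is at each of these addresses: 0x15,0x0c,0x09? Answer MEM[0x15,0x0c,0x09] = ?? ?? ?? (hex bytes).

#0 dst[0x09+2] := {0x80,0x46}
#1 dst[0x0a+3] := {0x1a,0xfa,0x80}
#2 dst[0x0e+8] := {0x49,0xaf,0xa0,0x80,0x46,0xd4,0x1a,0xfa}
query mem[0x15]=0xfa, mem[0x0c]=0x80, mem[0x09]=0x80

MEM[0x15,0x0c,0x09] = fa 80 80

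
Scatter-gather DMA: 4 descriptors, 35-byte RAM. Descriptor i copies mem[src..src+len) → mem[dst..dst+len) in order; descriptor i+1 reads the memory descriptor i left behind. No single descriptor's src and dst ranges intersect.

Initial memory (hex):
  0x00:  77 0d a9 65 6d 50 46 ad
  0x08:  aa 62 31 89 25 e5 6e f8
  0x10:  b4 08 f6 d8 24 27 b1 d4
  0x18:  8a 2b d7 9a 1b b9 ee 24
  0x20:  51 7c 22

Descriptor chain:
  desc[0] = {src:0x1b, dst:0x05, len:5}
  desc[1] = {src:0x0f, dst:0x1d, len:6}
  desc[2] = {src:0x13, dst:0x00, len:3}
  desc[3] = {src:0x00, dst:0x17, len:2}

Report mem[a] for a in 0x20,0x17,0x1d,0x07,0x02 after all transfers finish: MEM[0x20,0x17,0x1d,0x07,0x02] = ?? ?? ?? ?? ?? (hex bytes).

[0] 0x1b->0x05 len=5 : 9a 1b b9 ee 24
[1] 0x0f->0x1d len=6 : f8 b4 08 f6 d8 24
[2] 0x13->0x00 len=3 : d8 24 27
[3] 0x00->0x17 len=2 : d8 24
query mem[0x20]=0xf6, mem[0x17]=0xd8, mem[0x1d]=0xf8, mem[0x07]=0xb9, mem[0x02]=0x27

MEM[0x20,0x17,0x1d,0x07,0x02] = f6 d8 f8 b9 27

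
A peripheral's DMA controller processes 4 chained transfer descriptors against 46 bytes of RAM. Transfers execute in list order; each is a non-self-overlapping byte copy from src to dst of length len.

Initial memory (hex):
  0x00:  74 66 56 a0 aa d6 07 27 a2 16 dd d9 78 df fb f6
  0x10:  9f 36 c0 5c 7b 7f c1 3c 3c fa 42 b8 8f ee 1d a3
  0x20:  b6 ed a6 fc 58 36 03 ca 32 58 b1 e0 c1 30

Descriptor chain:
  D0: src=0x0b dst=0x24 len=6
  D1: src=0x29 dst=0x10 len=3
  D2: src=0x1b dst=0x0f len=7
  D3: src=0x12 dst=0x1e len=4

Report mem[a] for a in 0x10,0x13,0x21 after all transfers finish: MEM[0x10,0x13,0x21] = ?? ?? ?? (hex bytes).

  after D0: wrote 6B at 0x24 = d978dffbf69f
  after D1: wrote 3B at 0x10 = 9fb1e0
  after D2: wrote 7B at 0x0f = b88fee1da3b6ed
  after D3: wrote 4B at 0x1e = 1da3b6ed
query mem[0x10]=0x8f, mem[0x13]=0xa3, mem[0x21]=0xed

MEM[0x10,0x13,0x21] = 8f a3 ed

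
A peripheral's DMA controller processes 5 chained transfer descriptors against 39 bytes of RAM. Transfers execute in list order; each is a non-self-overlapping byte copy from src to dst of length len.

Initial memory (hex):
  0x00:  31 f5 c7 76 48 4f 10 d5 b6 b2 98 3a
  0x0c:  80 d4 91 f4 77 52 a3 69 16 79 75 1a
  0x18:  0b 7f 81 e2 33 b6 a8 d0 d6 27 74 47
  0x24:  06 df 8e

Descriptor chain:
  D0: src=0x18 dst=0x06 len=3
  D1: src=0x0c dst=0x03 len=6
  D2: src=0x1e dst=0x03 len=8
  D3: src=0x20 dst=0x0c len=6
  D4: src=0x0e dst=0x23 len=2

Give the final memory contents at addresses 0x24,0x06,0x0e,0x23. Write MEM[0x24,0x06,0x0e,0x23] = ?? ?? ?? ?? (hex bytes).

MEM[0x24,0x06,0x0e,0x23] = 47 27 74 74

D0: mem[0x06..0x08] <- [0b 7f 81]
D1: mem[0x03..0x08] <- [80 d4 91 f4 77 52]
D2: mem[0x03..0x0a] <- [a8 d0 d6 27 74 47 06 df]
D3: mem[0x0c..0x11] <- [d6 27 74 47 06 df]
D4: mem[0x23..0x24] <- [74 47]
query mem[0x24]=0x47, mem[0x06]=0x27, mem[0x0e]=0x74, mem[0x23]=0x74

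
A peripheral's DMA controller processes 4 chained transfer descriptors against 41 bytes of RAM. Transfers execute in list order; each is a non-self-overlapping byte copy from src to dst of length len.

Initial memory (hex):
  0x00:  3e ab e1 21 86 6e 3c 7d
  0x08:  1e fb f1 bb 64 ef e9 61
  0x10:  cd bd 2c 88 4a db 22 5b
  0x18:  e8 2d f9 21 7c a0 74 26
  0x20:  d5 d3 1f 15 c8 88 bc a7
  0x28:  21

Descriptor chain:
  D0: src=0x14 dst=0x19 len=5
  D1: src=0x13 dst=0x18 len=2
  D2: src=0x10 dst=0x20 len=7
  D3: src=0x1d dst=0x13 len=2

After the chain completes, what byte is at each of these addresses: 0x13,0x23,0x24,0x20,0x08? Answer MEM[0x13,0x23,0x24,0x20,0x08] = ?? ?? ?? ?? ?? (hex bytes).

[0] 0x14->0x19 len=5 : 4a db 22 5b e8
[1] 0x13->0x18 len=2 : 88 4a
[2] 0x10->0x20 len=7 : cd bd 2c 88 4a db 22
[3] 0x1d->0x13 len=2 : e8 74
query mem[0x13]=0xe8, mem[0x23]=0x88, mem[0x24]=0x4a, mem[0x20]=0xcd, mem[0x08]=0x1e

MEM[0x13,0x23,0x24,0x20,0x08] = e8 88 4a cd 1e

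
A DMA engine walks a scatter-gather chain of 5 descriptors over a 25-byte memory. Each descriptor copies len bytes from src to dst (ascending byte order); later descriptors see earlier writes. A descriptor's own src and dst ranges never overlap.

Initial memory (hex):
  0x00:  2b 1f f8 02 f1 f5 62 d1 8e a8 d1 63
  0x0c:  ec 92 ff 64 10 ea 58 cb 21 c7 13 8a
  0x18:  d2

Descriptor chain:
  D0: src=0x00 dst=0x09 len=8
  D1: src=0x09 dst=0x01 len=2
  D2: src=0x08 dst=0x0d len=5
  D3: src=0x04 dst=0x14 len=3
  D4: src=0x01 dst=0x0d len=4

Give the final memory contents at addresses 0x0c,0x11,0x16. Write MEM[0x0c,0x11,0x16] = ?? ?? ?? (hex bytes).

[0] 0x00->0x09 len=8 : 2b 1f f8 02 f1 f5 62 d1
[1] 0x09->0x01 len=2 : 2b 1f
[2] 0x08->0x0d len=5 : 8e 2b 1f f8 02
[3] 0x04->0x14 len=3 : f1 f5 62
[4] 0x01->0x0d len=4 : 2b 1f 02 f1
query mem[0x0c]=0x02, mem[0x11]=0x02, mem[0x16]=0x62

MEM[0x0c,0x11,0x16] = 02 02 62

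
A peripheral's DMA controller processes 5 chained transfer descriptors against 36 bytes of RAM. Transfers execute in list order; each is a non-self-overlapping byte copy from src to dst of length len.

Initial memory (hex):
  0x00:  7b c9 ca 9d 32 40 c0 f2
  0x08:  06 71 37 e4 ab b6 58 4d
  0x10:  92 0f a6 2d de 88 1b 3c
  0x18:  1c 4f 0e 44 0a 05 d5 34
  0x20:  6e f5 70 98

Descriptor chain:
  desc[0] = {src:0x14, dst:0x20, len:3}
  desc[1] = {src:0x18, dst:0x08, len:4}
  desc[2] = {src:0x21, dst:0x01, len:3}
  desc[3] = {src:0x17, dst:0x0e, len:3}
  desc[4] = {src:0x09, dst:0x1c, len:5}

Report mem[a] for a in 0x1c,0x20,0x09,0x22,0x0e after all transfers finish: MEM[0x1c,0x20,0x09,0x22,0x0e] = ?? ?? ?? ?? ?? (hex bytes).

MEM[0x1c,0x20,0x09,0x22,0x0e] = 4f b6 4f 1b 3c

#0 dst[0x20+3] := {0xde,0x88,0x1b}
#1 dst[0x08+4] := {0x1c,0x4f,0x0e,0x44}
#2 dst[0x01+3] := {0x88,0x1b,0x98}
#3 dst[0x0e+3] := {0x3c,0x1c,0x4f}
#4 dst[0x1c+5] := {0x4f,0x0e,0x44,0xab,0xb6}
query mem[0x1c]=0x4f, mem[0x20]=0xb6, mem[0x09]=0x4f, mem[0x22]=0x1b, mem[0x0e]=0x3c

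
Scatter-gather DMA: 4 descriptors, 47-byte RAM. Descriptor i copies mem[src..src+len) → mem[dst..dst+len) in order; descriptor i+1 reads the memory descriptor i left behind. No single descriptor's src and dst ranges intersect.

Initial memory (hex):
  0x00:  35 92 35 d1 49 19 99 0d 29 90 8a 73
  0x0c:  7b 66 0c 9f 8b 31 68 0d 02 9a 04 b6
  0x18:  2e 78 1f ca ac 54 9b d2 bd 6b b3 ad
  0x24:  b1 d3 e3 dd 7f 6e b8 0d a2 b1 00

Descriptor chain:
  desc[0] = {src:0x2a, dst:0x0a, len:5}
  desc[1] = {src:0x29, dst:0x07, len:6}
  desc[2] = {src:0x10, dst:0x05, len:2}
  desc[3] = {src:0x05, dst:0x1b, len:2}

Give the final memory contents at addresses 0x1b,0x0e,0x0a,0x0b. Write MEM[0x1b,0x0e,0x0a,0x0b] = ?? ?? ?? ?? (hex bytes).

MEM[0x1b,0x0e,0x0a,0x0b] = 8b 00 a2 b1

#0 dst[0x0a+5] := {0xb8,0x0d,0xa2,0xb1,0x00}
#1 dst[0x07+6] := {0x6e,0xb8,0x0d,0xa2,0xb1,0x00}
#2 dst[0x05+2] := {0x8b,0x31}
#3 dst[0x1b+2] := {0x8b,0x31}
query mem[0x1b]=0x8b, mem[0x0e]=0x00, mem[0x0a]=0xa2, mem[0x0b]=0xb1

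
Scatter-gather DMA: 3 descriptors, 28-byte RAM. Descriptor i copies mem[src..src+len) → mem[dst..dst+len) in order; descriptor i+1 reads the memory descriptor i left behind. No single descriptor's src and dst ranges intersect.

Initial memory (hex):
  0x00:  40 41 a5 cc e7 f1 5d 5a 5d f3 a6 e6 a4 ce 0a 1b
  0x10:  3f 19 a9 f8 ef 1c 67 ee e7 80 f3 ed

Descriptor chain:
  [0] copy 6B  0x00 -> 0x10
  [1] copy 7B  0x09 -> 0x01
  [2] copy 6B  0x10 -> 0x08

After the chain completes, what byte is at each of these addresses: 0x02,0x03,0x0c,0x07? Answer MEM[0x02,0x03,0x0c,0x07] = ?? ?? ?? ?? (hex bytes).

  after D0: wrote 6B at 0x10 = 4041a5cce7f1
  after D1: wrote 7B at 0x01 = f3a6e6a4ce0a1b
  after D2: wrote 6B at 0x08 = 4041a5cce7f1
query mem[0x02]=0xa6, mem[0x03]=0xe6, mem[0x0c]=0xe7, mem[0x07]=0x1b

MEM[0x02,0x03,0x0c,0x07] = a6 e6 e7 1b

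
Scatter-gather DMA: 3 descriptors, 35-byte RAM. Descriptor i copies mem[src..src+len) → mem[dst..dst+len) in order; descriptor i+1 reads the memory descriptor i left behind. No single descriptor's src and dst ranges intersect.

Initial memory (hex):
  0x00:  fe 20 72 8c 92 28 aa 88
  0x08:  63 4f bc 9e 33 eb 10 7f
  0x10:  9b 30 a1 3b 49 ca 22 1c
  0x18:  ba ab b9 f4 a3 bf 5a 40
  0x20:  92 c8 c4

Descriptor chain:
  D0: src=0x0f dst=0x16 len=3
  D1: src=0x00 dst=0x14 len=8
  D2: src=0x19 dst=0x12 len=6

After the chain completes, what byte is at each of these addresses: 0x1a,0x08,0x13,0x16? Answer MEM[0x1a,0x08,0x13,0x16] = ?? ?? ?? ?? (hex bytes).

#0 dst[0x16+3] := {0x7f,0x9b,0x30}
#1 dst[0x14+8] := {0xfe,0x20,0x72,0x8c,0x92,0x28,0xaa,0x88}
#2 dst[0x12+6] := {0x28,0xaa,0x88,0xa3,0xbf,0x5a}
query mem[0x1a]=0xaa, mem[0x08]=0x63, mem[0x13]=0xaa, mem[0x16]=0xbf

MEM[0x1a,0x08,0x13,0x16] = aa 63 aa bf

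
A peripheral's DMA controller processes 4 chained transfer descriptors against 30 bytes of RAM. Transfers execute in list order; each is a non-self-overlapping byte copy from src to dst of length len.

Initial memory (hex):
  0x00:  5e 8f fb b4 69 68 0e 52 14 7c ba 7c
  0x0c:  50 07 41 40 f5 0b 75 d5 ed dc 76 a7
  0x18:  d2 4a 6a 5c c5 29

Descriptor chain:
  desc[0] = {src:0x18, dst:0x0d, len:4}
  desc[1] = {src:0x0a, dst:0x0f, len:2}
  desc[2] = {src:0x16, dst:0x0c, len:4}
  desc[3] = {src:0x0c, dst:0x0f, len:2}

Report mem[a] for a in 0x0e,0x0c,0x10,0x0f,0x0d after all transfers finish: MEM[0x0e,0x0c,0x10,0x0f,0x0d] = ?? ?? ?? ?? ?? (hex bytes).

MEM[0x0e,0x0c,0x10,0x0f,0x0d] = d2 76 a7 76 a7

[0] 0x18->0x0d len=4 : d2 4a 6a 5c
[1] 0x0a->0x0f len=2 : ba 7c
[2] 0x16->0x0c len=4 : 76 a7 d2 4a
[3] 0x0c->0x0f len=2 : 76 a7
query mem[0x0e]=0xd2, mem[0x0c]=0x76, mem[0x10]=0xa7, mem[0x0f]=0x76, mem[0x0d]=0xa7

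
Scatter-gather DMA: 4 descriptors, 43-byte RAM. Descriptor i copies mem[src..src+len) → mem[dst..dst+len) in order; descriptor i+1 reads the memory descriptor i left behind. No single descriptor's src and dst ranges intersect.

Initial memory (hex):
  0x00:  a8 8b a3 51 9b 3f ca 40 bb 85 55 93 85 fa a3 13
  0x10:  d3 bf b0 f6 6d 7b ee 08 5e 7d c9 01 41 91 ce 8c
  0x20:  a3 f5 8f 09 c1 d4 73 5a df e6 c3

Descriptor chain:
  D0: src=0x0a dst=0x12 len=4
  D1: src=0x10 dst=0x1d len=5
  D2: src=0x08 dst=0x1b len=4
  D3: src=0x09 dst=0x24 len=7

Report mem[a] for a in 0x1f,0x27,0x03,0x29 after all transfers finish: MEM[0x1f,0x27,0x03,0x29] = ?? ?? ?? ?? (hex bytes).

#0 dst[0x12+4] := {0x55,0x93,0x85,0xfa}
#1 dst[0x1d+5] := {0xd3,0xbf,0x55,0x93,0x85}
#2 dst[0x1b+4] := {0xbb,0x85,0x55,0x93}
#3 dst[0x24+7] := {0x85,0x55,0x93,0x85,0xfa,0xa3,0x13}
query mem[0x1f]=0x55, mem[0x27]=0x85, mem[0x03]=0x51, mem[0x29]=0xa3

MEM[0x1f,0x27,0x03,0x29] = 55 85 51 a3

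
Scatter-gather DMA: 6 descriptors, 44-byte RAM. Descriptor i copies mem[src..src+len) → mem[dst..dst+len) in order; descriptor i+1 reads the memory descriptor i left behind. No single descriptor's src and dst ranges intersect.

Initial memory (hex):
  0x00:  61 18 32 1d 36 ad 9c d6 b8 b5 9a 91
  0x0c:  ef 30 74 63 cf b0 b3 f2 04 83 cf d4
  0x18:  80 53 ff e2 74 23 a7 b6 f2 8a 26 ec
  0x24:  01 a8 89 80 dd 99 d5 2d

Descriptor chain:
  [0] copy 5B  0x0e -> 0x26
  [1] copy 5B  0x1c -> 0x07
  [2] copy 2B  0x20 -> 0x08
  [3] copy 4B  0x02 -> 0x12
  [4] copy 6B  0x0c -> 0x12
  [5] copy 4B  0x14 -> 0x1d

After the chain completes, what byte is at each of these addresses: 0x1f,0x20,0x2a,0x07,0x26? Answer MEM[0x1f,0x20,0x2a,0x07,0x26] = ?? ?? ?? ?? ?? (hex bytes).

MEM[0x1f,0x20,0x2a,0x07,0x26] = cf b0 b3 74 74

  after D0: wrote 5B at 0x26 = 7463cfb0b3
  after D1: wrote 5B at 0x07 = 7423a7b6f2
  after D2: wrote 2B at 0x08 = f28a
  after D3: wrote 4B at 0x12 = 321d36ad
  after D4: wrote 6B at 0x12 = ef307463cfb0
  after D5: wrote 4B at 0x1d = 7463cfb0
query mem[0x1f]=0xcf, mem[0x20]=0xb0, mem[0x2a]=0xb3, mem[0x07]=0x74, mem[0x26]=0x74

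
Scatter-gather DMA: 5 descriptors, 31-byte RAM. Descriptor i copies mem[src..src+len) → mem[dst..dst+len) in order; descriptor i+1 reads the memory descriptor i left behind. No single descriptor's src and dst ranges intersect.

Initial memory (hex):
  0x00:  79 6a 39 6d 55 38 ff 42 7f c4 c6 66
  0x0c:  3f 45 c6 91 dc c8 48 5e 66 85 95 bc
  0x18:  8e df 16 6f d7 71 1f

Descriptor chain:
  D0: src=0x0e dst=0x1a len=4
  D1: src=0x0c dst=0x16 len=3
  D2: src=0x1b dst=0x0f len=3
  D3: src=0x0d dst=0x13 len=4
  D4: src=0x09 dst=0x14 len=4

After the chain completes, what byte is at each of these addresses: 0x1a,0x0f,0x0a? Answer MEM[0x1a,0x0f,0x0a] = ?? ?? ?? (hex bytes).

MEM[0x1a,0x0f,0x0a] = c6 91 c6

[0] 0x0e->0x1a len=4 : c6 91 dc c8
[1] 0x0c->0x16 len=3 : 3f 45 c6
[2] 0x1b->0x0f len=3 : 91 dc c8
[3] 0x0d->0x13 len=4 : 45 c6 91 dc
[4] 0x09->0x14 len=4 : c4 c6 66 3f
query mem[0x1a]=0xc6, mem[0x0f]=0x91, mem[0x0a]=0xc6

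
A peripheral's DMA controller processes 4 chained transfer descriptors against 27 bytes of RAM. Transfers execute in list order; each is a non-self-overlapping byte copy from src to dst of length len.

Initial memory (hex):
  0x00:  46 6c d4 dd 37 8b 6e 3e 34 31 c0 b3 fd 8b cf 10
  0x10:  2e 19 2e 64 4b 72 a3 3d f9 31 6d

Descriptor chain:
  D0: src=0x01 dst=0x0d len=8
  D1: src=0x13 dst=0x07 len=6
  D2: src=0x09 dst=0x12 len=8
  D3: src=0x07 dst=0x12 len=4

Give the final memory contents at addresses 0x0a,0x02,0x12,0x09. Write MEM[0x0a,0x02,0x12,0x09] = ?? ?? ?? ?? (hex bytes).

D0: mem[0x0d..0x14] <- [6c d4 dd 37 8b 6e 3e 34]
D1: mem[0x07..0x0c] <- [3e 34 72 a3 3d f9]
D2: mem[0x12..0x19] <- [72 a3 3d f9 6c d4 dd 37]
D3: mem[0x12..0x15] <- [3e 34 72 a3]
query mem[0x0a]=0xa3, mem[0x02]=0xd4, mem[0x12]=0x3e, mem[0x09]=0x72

MEM[0x0a,0x02,0x12,0x09] = a3 d4 3e 72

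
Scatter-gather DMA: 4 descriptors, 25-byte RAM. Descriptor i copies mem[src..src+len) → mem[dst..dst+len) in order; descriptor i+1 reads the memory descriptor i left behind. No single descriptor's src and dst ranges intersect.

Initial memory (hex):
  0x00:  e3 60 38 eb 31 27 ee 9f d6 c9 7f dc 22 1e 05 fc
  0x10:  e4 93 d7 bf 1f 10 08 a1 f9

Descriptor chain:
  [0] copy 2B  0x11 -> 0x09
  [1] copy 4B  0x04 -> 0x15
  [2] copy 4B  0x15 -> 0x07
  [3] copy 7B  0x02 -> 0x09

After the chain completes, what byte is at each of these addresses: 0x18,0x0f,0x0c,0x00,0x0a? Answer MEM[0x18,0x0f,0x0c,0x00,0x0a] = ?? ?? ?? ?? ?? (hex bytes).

MEM[0x18,0x0f,0x0c,0x00,0x0a] = 9f 27 27 e3 eb

D0: mem[0x09..0x0a] <- [93 d7]
D1: mem[0x15..0x18] <- [31 27 ee 9f]
D2: mem[0x07..0x0a] <- [31 27 ee 9f]
D3: mem[0x09..0x0f] <- [38 eb 31 27 ee 31 27]
query mem[0x18]=0x9f, mem[0x0f]=0x27, mem[0x0c]=0x27, mem[0x00]=0xe3, mem[0x0a]=0xeb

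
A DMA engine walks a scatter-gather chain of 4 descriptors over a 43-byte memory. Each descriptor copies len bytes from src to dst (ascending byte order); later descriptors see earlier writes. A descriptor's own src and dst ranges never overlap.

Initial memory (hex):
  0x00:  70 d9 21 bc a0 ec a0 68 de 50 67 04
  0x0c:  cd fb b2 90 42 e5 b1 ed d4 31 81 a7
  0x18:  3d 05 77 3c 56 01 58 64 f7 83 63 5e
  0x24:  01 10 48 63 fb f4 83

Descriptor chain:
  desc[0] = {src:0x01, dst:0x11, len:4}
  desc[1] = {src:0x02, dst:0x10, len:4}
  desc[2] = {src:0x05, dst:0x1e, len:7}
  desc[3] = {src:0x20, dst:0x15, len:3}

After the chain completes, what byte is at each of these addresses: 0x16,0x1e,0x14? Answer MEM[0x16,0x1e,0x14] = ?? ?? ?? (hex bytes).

#0 dst[0x11+4] := {0xd9,0x21,0xbc,0xa0}
#1 dst[0x10+4] := {0x21,0xbc,0xa0,0xec}
#2 dst[0x1e+7] := {0xec,0xa0,0x68,0xde,0x50,0x67,0x04}
#3 dst[0x15+3] := {0x68,0xde,0x50}
query mem[0x16]=0xde, mem[0x1e]=0xec, mem[0x14]=0xa0

MEM[0x16,0x1e,0x14] = de ec a0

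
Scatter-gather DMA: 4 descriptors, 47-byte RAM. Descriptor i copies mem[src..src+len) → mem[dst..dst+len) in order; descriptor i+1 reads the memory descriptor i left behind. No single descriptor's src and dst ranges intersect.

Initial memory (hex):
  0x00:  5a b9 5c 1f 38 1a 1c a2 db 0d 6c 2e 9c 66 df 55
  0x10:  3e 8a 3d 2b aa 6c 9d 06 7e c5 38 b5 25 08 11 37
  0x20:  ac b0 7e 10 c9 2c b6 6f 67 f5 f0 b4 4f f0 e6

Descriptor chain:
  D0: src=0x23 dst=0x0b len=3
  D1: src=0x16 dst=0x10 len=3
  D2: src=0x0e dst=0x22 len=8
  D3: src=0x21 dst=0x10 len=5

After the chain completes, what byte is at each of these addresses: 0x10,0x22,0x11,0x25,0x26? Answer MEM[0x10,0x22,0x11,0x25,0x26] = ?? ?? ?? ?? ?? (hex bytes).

D0: mem[0x0b..0x0d] <- [10 c9 2c]
D1: mem[0x10..0x12] <- [9d 06 7e]
D2: mem[0x22..0x29] <- [df 55 9d 06 7e 2b aa 6c]
D3: mem[0x10..0x14] <- [b0 df 55 9d 06]
query mem[0x10]=0xb0, mem[0x22]=0xdf, mem[0x11]=0xdf, mem[0x25]=0x06, mem[0x26]=0x7e

MEM[0x10,0x22,0x11,0x25,0x26] = b0 df df 06 7e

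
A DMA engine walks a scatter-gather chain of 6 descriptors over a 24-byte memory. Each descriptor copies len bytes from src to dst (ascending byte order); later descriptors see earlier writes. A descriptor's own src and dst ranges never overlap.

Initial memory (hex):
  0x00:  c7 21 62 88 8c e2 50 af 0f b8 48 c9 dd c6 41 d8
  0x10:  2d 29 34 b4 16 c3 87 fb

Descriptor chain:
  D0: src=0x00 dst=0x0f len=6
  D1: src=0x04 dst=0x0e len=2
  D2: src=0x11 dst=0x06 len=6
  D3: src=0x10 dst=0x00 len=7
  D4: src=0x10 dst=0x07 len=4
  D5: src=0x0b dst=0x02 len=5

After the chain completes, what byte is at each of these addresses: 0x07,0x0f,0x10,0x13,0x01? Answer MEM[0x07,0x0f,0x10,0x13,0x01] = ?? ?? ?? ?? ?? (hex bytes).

MEM[0x07,0x0f,0x10,0x13,0x01] = 21 e2 21 8c 62

#0 dst[0x0f+6] := {0xc7,0x21,0x62,0x88,0x8c,0xe2}
#1 dst[0x0e+2] := {0x8c,0xe2}
#2 dst[0x06+6] := {0x62,0x88,0x8c,0xe2,0xc3,0x87}
#3 dst[0x00+7] := {0x21,0x62,0x88,0x8c,0xe2,0xc3,0x87}
#4 dst[0x07+4] := {0x21,0x62,0x88,0x8c}
#5 dst[0x02+5] := {0x87,0xdd,0xc6,0x8c,0xe2}
query mem[0x07]=0x21, mem[0x0f]=0xe2, mem[0x10]=0x21, mem[0x13]=0x8c, mem[0x01]=0x62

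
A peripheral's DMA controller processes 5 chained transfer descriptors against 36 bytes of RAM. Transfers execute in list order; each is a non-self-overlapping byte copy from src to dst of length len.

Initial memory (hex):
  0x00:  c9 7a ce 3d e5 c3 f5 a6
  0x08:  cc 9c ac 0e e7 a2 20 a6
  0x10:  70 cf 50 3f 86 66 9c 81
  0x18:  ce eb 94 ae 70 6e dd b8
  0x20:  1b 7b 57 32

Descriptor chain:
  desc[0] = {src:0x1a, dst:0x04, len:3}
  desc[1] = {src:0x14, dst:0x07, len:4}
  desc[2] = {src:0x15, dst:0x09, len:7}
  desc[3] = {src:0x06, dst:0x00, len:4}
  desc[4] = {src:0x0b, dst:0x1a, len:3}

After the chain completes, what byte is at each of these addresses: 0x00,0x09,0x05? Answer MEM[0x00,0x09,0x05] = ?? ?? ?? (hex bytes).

  after D0: wrote 3B at 0x04 = 94ae70
  after D1: wrote 4B at 0x07 = 86669c81
  after D2: wrote 7B at 0x09 = 669c81ceeb94ae
  after D3: wrote 4B at 0x00 = 70866666
  after D4: wrote 3B at 0x1a = 81ceeb
query mem[0x00]=0x70, mem[0x09]=0x66, mem[0x05]=0xae

MEM[0x00,0x09,0x05] = 70 66 ae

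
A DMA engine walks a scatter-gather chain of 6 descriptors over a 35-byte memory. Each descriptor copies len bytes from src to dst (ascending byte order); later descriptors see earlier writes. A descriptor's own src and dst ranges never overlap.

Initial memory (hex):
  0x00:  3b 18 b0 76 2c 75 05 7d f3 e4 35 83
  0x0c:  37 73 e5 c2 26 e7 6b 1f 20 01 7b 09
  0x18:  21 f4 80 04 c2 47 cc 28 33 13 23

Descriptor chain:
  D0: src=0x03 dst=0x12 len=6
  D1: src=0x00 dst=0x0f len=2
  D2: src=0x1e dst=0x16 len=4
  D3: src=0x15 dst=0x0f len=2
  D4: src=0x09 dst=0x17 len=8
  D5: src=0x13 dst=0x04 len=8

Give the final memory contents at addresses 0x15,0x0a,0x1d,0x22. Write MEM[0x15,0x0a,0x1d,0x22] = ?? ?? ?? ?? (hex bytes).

#0 dst[0x12+6] := {0x76,0x2c,0x75,0x05,0x7d,0xf3}
#1 dst[0x0f+2] := {0x3b,0x18}
#2 dst[0x16+4] := {0xcc,0x28,0x33,0x13}
#3 dst[0x0f+2] := {0x05,0xcc}
#4 dst[0x17+8] := {0xe4,0x35,0x83,0x37,0x73,0xe5,0x05,0xcc}
#5 dst[0x04+8] := {0x2c,0x75,0x05,0xcc,0xe4,0x35,0x83,0x37}
query mem[0x15]=0x05, mem[0x0a]=0x83, mem[0x1d]=0x05, mem[0x22]=0x23

MEM[0x15,0x0a,0x1d,0x22] = 05 83 05 23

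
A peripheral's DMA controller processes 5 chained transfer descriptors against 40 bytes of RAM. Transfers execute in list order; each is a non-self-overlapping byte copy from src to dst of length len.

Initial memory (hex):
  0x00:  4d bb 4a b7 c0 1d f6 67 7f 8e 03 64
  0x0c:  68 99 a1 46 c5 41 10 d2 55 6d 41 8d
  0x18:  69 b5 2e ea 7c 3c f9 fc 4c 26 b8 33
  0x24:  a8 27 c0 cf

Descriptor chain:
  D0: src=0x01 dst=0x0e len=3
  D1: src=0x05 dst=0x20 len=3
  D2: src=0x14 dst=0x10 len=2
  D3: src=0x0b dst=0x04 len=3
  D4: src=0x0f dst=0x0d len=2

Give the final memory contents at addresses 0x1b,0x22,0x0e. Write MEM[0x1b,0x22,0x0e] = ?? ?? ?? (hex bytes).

D0: mem[0x0e..0x10] <- [bb 4a b7]
D1: mem[0x20..0x22] <- [1d f6 67]
D2: mem[0x10..0x11] <- [55 6d]
D3: mem[0x04..0x06] <- [64 68 99]
D4: mem[0x0d..0x0e] <- [4a 55]
query mem[0x1b]=0xea, mem[0x22]=0x67, mem[0x0e]=0x55

MEM[0x1b,0x22,0x0e] = ea 67 55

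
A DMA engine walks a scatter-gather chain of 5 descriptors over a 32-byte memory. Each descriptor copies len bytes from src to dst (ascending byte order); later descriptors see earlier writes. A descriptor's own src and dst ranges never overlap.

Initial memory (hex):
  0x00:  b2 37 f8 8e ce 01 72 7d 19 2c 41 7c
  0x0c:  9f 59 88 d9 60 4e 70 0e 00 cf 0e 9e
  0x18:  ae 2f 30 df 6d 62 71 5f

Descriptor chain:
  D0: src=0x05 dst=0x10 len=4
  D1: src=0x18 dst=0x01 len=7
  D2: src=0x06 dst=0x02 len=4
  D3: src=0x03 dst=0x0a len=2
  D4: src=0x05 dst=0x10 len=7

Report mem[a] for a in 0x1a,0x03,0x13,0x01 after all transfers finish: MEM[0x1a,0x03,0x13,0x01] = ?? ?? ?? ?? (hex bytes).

D0: mem[0x10..0x13] <- [01 72 7d 19]
D1: mem[0x01..0x07] <- [ae 2f 30 df 6d 62 71]
D2: mem[0x02..0x05] <- [62 71 19 2c]
D3: mem[0x0a..0x0b] <- [71 19]
D4: mem[0x10..0x16] <- [2c 62 71 19 2c 71 19]
query mem[0x1a]=0x30, mem[0x03]=0x71, mem[0x13]=0x19, mem[0x01]=0xae

MEM[0x1a,0x03,0x13,0x01] = 30 71 19 ae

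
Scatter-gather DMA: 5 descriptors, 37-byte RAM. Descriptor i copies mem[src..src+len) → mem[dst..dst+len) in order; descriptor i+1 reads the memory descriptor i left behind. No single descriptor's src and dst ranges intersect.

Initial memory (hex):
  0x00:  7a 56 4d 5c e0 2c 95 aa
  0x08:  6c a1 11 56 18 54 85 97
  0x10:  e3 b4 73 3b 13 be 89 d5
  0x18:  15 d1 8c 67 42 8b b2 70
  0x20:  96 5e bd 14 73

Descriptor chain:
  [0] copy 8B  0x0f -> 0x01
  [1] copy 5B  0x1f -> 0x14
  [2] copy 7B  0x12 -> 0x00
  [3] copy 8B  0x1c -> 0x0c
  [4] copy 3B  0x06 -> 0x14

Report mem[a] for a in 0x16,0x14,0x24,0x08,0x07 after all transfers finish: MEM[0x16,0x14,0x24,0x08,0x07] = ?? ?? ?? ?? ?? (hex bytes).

MEM[0x16,0x14,0x24,0x08,0x07] = 89 14 73 89 be

[0] 0x0f->0x01 len=8 : 97 e3 b4 73 3b 13 be 89
[1] 0x1f->0x14 len=5 : 70 96 5e bd 14
[2] 0x12->0x00 len=7 : 73 3b 70 96 5e bd 14
[3] 0x1c->0x0c len=8 : 42 8b b2 70 96 5e bd 14
[4] 0x06->0x14 len=3 : 14 be 89
query mem[0x16]=0x89, mem[0x14]=0x14, mem[0x24]=0x73, mem[0x08]=0x89, mem[0x07]=0xbe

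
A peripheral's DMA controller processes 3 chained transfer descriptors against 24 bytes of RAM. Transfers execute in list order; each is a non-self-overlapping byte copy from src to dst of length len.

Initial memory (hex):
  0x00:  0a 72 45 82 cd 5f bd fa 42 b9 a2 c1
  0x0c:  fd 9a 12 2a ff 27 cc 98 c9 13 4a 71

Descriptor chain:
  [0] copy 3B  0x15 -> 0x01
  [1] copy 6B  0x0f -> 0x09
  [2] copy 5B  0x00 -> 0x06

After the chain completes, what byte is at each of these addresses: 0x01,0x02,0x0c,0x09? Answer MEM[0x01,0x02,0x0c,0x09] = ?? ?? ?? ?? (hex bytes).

D0: mem[0x01..0x03] <- [13 4a 71]
D1: mem[0x09..0x0e] <- [2a ff 27 cc 98 c9]
D2: mem[0x06..0x0a] <- [0a 13 4a 71 cd]
query mem[0x01]=0x13, mem[0x02]=0x4a, mem[0x0c]=0xcc, mem[0x09]=0x71

MEM[0x01,0x02,0x0c,0x09] = 13 4a cc 71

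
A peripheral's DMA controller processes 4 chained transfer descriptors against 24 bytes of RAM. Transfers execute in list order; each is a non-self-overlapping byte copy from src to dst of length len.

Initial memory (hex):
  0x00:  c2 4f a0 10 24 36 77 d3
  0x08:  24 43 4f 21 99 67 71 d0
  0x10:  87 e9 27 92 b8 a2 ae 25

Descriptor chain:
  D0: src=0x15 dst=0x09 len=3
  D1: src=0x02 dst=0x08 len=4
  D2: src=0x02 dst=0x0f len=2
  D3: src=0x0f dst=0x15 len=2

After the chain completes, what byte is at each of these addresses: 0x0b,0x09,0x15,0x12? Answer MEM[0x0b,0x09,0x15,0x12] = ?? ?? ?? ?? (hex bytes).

  after D0: wrote 3B at 0x09 = a2ae25
  after D1: wrote 4B at 0x08 = a0102436
  after D2: wrote 2B at 0x0f = a010
  after D3: wrote 2B at 0x15 = a010
query mem[0x0b]=0x36, mem[0x09]=0x10, mem[0x15]=0xa0, mem[0x12]=0x27

MEM[0x0b,0x09,0x15,0x12] = 36 10 a0 27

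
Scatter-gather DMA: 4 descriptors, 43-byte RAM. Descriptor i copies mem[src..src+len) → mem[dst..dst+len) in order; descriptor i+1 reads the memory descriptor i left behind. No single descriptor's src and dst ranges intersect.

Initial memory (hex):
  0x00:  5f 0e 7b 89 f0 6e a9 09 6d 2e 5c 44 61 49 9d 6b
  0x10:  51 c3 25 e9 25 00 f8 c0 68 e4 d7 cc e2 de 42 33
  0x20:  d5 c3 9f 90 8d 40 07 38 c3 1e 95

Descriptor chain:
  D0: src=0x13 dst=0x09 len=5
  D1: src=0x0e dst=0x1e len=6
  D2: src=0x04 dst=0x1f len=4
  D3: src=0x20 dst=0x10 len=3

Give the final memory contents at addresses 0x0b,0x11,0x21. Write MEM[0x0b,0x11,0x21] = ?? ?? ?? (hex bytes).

MEM[0x0b,0x11,0x21] = 00 a9 a9

[0] 0x13->0x09 len=5 : e9 25 00 f8 c0
[1] 0x0e->0x1e len=6 : 9d 6b 51 c3 25 e9
[2] 0x04->0x1f len=4 : f0 6e a9 09
[3] 0x20->0x10 len=3 : 6e a9 09
query mem[0x0b]=0x00, mem[0x11]=0xa9, mem[0x21]=0xa9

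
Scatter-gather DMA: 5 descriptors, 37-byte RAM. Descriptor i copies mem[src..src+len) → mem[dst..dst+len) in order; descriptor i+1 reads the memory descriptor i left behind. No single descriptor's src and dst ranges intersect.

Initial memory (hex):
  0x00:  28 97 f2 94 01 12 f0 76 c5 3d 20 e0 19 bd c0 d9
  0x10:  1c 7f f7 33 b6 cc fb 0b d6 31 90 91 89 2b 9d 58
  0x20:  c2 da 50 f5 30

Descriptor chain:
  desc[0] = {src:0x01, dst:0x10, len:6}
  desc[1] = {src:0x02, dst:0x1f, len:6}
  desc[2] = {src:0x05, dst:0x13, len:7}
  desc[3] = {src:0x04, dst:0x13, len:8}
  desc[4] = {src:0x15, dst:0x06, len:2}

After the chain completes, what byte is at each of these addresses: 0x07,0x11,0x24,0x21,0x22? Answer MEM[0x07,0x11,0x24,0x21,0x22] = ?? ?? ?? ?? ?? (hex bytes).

MEM[0x07,0x11,0x24,0x21,0x22] = 76 f2 76 01 12

[0] 0x01->0x10 len=6 : 97 f2 94 01 12 f0
[1] 0x02->0x1f len=6 : f2 94 01 12 f0 76
[2] 0x05->0x13 len=7 : 12 f0 76 c5 3d 20 e0
[3] 0x04->0x13 len=8 : 01 12 f0 76 c5 3d 20 e0
[4] 0x15->0x06 len=2 : f0 76
query mem[0x07]=0x76, mem[0x11]=0xf2, mem[0x24]=0x76, mem[0x21]=0x01, mem[0x22]=0x12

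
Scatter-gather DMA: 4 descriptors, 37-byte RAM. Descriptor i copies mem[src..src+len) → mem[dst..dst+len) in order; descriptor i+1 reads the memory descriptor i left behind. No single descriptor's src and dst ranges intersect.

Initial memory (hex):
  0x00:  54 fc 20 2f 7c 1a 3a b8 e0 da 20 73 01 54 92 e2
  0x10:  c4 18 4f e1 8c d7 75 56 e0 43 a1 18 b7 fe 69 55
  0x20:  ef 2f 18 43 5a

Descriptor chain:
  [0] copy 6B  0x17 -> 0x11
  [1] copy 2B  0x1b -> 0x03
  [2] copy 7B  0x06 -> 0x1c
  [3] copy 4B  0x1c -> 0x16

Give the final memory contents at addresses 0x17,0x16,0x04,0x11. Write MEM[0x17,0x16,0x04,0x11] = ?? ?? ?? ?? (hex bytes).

MEM[0x17,0x16,0x04,0x11] = b8 3a b7 56

[0] 0x17->0x11 len=6 : 56 e0 43 a1 18 b7
[1] 0x1b->0x03 len=2 : 18 b7
[2] 0x06->0x1c len=7 : 3a b8 e0 da 20 73 01
[3] 0x1c->0x16 len=4 : 3a b8 e0 da
query mem[0x17]=0xb8, mem[0x16]=0x3a, mem[0x04]=0xb7, mem[0x11]=0x56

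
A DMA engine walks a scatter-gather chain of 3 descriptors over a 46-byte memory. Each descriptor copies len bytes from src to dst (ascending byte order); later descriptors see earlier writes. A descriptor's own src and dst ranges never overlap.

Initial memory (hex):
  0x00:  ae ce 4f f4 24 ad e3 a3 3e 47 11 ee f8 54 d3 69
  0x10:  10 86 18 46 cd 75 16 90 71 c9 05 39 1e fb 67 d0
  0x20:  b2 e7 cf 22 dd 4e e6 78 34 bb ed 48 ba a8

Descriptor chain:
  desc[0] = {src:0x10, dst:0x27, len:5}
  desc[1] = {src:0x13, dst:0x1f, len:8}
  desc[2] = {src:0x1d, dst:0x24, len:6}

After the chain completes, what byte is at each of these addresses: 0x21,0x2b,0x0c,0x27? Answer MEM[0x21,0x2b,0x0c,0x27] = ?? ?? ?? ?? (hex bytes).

MEM[0x21,0x2b,0x0c,0x27] = 75 cd f8 cd

D0: mem[0x27..0x2b] <- [10 86 18 46 cd]
D1: mem[0x1f..0x26] <- [46 cd 75 16 90 71 c9 05]
D2: mem[0x24..0x29] <- [fb 67 46 cd 75 16]
query mem[0x21]=0x75, mem[0x2b]=0xcd, mem[0x0c]=0xf8, mem[0x27]=0xcd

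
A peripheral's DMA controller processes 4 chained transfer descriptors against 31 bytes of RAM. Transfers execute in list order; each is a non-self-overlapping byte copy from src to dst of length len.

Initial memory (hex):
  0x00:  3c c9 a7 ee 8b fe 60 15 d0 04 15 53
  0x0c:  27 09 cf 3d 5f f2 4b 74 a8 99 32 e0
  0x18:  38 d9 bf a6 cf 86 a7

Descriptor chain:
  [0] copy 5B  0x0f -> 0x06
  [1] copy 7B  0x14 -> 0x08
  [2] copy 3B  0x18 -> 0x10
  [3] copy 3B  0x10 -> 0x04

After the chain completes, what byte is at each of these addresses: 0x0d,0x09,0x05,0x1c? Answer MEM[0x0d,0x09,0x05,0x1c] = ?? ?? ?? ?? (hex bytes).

MEM[0x0d,0x09,0x05,0x1c] = d9 99 d9 cf

D0: mem[0x06..0x0a] <- [3d 5f f2 4b 74]
D1: mem[0x08..0x0e] <- [a8 99 32 e0 38 d9 bf]
D2: mem[0x10..0x12] <- [38 d9 bf]
D3: mem[0x04..0x06] <- [38 d9 bf]
query mem[0x0d]=0xd9, mem[0x09]=0x99, mem[0x05]=0xd9, mem[0x1c]=0xcf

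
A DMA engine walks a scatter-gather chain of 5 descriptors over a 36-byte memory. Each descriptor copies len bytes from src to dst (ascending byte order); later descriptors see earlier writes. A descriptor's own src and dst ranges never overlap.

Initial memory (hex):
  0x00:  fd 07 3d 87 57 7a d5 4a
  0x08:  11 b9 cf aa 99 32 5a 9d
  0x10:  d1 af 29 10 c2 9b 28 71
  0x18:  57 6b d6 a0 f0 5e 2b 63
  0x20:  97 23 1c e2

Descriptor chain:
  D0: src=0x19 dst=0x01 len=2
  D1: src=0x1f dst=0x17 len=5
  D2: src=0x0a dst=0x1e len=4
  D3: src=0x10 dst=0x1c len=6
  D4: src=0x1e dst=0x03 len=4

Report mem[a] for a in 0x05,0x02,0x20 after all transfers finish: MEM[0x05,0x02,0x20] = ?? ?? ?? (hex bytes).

[0] 0x19->0x01 len=2 : 6b d6
[1] 0x1f->0x17 len=5 : 63 97 23 1c e2
[2] 0x0a->0x1e len=4 : cf aa 99 32
[3] 0x10->0x1c len=6 : d1 af 29 10 c2 9b
[4] 0x1e->0x03 len=4 : 29 10 c2 9b
query mem[0x05]=0xc2, mem[0x02]=0xd6, mem[0x20]=0xc2

MEM[0x05,0x02,0x20] = c2 d6 c2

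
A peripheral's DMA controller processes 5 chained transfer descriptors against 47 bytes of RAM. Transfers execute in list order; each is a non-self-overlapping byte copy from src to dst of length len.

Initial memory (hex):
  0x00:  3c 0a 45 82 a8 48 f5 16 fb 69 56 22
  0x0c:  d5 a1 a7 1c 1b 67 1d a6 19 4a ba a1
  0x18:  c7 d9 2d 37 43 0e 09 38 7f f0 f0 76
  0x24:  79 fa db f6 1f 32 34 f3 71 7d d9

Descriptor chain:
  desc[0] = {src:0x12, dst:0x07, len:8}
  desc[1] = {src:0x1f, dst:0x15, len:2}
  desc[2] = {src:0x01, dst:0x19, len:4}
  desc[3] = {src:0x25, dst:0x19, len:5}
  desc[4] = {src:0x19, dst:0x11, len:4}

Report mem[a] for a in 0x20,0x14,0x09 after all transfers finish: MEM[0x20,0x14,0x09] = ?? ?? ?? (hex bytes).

MEM[0x20,0x14,0x09] = 7f 1f 19

[0] 0x12->0x07 len=8 : 1d a6 19 4a ba a1 c7 d9
[1] 0x1f->0x15 len=2 : 38 7f
[2] 0x01->0x19 len=4 : 0a 45 82 a8
[3] 0x25->0x19 len=5 : fa db f6 1f 32
[4] 0x19->0x11 len=4 : fa db f6 1f
query mem[0x20]=0x7f, mem[0x14]=0x1f, mem[0x09]=0x19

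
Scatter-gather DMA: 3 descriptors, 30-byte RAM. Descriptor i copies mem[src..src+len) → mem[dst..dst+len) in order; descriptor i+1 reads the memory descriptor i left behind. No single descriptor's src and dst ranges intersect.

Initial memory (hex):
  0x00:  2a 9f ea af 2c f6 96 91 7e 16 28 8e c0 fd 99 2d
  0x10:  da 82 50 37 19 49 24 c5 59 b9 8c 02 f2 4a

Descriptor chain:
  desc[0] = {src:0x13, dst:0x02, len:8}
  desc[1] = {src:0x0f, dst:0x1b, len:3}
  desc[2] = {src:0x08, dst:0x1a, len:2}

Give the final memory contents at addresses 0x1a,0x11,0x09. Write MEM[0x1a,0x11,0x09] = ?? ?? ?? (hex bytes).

MEM[0x1a,0x11,0x09] = b9 82 8c

  after D0: wrote 8B at 0x02 = 37194924c559b98c
  after D1: wrote 3B at 0x1b = 2dda82
  after D2: wrote 2B at 0x1a = b98c
query mem[0x1a]=0xb9, mem[0x11]=0x82, mem[0x09]=0x8c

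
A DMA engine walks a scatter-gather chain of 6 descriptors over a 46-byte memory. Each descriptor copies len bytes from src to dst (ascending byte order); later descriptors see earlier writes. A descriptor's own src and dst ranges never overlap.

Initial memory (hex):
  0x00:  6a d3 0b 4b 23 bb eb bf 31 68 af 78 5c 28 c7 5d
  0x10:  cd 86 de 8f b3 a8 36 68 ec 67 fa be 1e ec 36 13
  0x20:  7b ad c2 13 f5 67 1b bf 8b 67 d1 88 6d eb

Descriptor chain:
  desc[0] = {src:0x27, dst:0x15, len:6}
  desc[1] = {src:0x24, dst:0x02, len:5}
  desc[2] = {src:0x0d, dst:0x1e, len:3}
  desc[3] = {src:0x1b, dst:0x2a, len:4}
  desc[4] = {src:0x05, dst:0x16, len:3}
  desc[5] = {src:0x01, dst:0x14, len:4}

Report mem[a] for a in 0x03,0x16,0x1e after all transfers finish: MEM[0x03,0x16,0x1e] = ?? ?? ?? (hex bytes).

#0 dst[0x15+6] := {0xbf,0x8b,0x67,0xd1,0x88,0x6d}
#1 dst[0x02+5] := {0xf5,0x67,0x1b,0xbf,0x8b}
#2 dst[0x1e+3] := {0x28,0xc7,0x5d}
#3 dst[0x2a+4] := {0xbe,0x1e,0xec,0x28}
#4 dst[0x16+3] := {0xbf,0x8b,0xbf}
#5 dst[0x14+4] := {0xd3,0xf5,0x67,0x1b}
query mem[0x03]=0x67, mem[0x16]=0x67, mem[0x1e]=0x28

MEM[0x03,0x16,0x1e] = 67 67 28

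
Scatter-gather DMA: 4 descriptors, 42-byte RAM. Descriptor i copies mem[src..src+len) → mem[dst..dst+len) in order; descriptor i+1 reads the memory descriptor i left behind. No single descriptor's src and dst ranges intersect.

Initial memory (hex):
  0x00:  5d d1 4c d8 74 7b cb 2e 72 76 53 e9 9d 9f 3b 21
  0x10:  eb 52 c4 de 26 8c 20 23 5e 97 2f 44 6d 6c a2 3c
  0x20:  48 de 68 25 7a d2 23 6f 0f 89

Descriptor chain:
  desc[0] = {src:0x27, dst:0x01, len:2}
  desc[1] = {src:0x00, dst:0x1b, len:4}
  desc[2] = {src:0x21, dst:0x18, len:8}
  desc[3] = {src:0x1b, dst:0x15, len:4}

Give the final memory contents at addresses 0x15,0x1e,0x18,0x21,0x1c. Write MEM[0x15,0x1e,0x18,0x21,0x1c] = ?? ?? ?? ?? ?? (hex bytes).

MEM[0x15,0x1e,0x18,0x21,0x1c] = 7a 6f 6f de d2

D0: mem[0x01..0x02] <- [6f 0f]
D1: mem[0x1b..0x1e] <- [5d 6f 0f d8]
D2: mem[0x18..0x1f] <- [de 68 25 7a d2 23 6f 0f]
D3: mem[0x15..0x18] <- [7a d2 23 6f]
query mem[0x15]=0x7a, mem[0x1e]=0x6f, mem[0x18]=0x6f, mem[0x21]=0xde, mem[0x1c]=0xd2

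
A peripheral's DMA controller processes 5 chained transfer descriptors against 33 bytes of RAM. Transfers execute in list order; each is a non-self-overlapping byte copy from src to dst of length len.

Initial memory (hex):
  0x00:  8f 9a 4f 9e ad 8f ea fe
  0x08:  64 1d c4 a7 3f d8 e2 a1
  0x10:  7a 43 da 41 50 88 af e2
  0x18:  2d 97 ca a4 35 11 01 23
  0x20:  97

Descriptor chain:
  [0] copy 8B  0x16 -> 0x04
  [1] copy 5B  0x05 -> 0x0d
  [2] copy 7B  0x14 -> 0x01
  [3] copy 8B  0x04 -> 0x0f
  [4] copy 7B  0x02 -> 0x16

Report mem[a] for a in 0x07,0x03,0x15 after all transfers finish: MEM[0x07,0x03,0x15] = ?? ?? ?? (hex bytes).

#0 dst[0x04+8] := {0xaf,0xe2,0x2d,0x97,0xca,0xa4,0x35,0x11}
#1 dst[0x0d+5] := {0xe2,0x2d,0x97,0xca,0xa4}
#2 dst[0x01+7] := {0x50,0x88,0xaf,0xe2,0x2d,0x97,0xca}
#3 dst[0x0f+8] := {0xe2,0x2d,0x97,0xca,0xca,0xa4,0x35,0x11}
#4 dst[0x16+7] := {0x88,0xaf,0xe2,0x2d,0x97,0xca,0xca}
query mem[0x07]=0xca, mem[0x03]=0xaf, mem[0x15]=0x35

MEM[0x07,0x03,0x15] = ca af 35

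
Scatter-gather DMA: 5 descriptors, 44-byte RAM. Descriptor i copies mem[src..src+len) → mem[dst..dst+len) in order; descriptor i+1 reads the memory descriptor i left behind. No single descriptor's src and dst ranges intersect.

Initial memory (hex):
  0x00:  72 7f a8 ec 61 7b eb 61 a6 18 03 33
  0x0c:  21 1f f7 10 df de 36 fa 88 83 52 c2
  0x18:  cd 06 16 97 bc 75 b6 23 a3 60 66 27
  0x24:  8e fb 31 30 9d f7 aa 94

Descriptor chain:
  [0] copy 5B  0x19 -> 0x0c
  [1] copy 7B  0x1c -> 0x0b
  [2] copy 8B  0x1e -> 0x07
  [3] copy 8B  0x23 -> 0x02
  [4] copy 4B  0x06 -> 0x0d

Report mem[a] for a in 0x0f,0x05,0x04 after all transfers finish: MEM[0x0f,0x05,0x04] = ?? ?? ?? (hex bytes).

MEM[0x0f,0x05,0x04] = f7 31 fb

#0 dst[0x0c+5] := {0x06,0x16,0x97,0xbc,0x75}
#1 dst[0x0b+7] := {0xbc,0x75,0xb6,0x23,0xa3,0x60,0x66}
#2 dst[0x07+8] := {0xb6,0x23,0xa3,0x60,0x66,0x27,0x8e,0xfb}
#3 dst[0x02+8] := {0x27,0x8e,0xfb,0x31,0x30,0x9d,0xf7,0xaa}
#4 dst[0x0d+4] := {0x30,0x9d,0xf7,0xaa}
query mem[0x0f]=0xf7, mem[0x05]=0x31, mem[0x04]=0xfb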